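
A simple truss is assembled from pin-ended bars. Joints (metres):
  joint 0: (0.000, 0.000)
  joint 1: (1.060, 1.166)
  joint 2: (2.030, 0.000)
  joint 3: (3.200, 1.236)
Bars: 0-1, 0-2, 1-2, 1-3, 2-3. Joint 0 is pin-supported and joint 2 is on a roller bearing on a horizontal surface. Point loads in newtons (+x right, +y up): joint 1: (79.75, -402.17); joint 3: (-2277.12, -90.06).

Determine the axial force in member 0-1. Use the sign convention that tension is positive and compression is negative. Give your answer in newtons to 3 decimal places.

N=4 nodes, M=5 members, R=3 reactions → 2N=8, M+R=8
member 0 (0-1): L=1.5758, (cx,cy)=(0.6727,0.7399)
member 1 (0-2): L=2.0300, (cx,cy)=(1.0000,0.0000)
member 2 (1-2): L=1.5167, (cx,cy)=(0.6395,-0.7688)
member 3 (1-3): L=2.1411, (cx,cy)=(0.9995,0.0327)
member 4 (2-3): L=1.7019, (cx,cy)=(0.6875,0.7262)
solve A·x = −loads:
  F[0-1] = -2001.4046 N (compression)
  F[0-2] = -851.0796 N (compression)
  F[1-2] = +1306.9879 N (tension)
  F[1-3] = -2263.1156 N (compression)
  F[2-3] = -22.1313 N (compression)
  Rx@0 = +2197.3700 N
  Ry@0 = +1480.9195 N
  Ry@2 = -988.6895 N

-2001.405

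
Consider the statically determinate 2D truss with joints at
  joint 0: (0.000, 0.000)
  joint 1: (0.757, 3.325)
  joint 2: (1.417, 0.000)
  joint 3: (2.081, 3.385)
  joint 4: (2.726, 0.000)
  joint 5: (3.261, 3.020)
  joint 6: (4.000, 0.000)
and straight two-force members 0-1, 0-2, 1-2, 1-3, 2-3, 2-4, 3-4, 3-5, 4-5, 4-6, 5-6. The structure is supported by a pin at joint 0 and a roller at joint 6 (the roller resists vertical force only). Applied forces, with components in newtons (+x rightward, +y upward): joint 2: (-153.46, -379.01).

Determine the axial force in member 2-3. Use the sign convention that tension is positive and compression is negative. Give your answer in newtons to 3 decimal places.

141.597

N=7 nodes, M=11 members, R=3 reactions → 2N=14, M+R=14
member 0 (0-1): L=3.4101, (cx,cy)=(0.2220,0.9750)
member 1 (0-2): L=1.4170, (cx,cy)=(1.0000,0.0000)
member 2 (1-2): L=3.3899, (cx,cy)=(0.1947,-0.9809)
member 3 (1-3): L=1.3254, (cx,cy)=(0.9990,0.0453)
member 4 (2-3): L=3.4495, (cx,cy)=(0.1925,0.9813)
member 5 (2-4): L=1.3090, (cx,cy)=(1.0000,0.0000)
member 6 (3-4): L=3.4459, (cx,cy)=(0.1872,-0.9823)
member 7 (3-5): L=1.2352, (cx,cy)=(0.9553,-0.2955)
member 8 (4-5): L=3.0670, (cx,cy)=(0.1744,0.9847)
member 9 (4-6): L=1.2740, (cx,cy)=(1.0000,0.0000)
member 10 (5-6): L=3.1091, (cx,cy)=(0.2377,-0.9713)
solve A·x = −loads:
  F[0-1] = -251.0086 N (compression)
  F[0-2] = -97.7389 N (compression)
  F[1-2] = +244.7448 N (tension)
  F[1-3] = -103.4784 N (compression)
  F[2-3] = +141.5969 N (tension)
  F[2-4] = +76.1162 N (tension)
  F[3-4] = -119.7713 N (compression)
  F[3-5] = -56.2077 N (compression)
  F[4-5] = +119.4864 N (tension)
  F[4-6] = +32.8547 N (tension)
  F[5-6] = -138.2257 N (compression)
  Rx@0 = +153.4600 N
  Ry@0 = +244.7457 N
  Ry@6 = +134.2643 N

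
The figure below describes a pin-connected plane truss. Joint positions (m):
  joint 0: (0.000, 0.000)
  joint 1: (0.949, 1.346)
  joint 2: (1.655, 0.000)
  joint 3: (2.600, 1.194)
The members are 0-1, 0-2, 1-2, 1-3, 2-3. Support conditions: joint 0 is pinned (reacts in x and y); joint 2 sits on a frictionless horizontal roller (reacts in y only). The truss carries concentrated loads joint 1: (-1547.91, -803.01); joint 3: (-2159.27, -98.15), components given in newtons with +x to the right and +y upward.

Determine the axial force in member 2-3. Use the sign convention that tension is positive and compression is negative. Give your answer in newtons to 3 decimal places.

-352.975

N=4 nodes, M=5 members, R=3 reactions → 2N=8, M+R=8
member 0 (0-1): L=1.6469, (cx,cy)=(0.5762,0.8173)
member 1 (0-2): L=1.6550, (cx,cy)=(1.0000,0.0000)
member 2 (1-2): L=1.5199, (cx,cy)=(0.4645,-0.8856)
member 3 (1-3): L=1.6580, (cx,cy)=(0.9958,-0.0917)
member 4 (2-3): L=1.5227, (cx,cy)=(0.6206,0.7841)
solve A·x = −loads:
  F[0-1] = -3796.9745 N (compression)
  F[0-2] = -1519.2487 N (compression)
  F[1-2] = +2799.1299 N (tension)
  F[1-3] = -1948.4185 N (compression)
  F[2-3] = -352.9747 N (compression)
  Rx@0 = +3707.1800 N
  Ry@0 = +3103.2197 N
  Ry@2 = -2202.0597 N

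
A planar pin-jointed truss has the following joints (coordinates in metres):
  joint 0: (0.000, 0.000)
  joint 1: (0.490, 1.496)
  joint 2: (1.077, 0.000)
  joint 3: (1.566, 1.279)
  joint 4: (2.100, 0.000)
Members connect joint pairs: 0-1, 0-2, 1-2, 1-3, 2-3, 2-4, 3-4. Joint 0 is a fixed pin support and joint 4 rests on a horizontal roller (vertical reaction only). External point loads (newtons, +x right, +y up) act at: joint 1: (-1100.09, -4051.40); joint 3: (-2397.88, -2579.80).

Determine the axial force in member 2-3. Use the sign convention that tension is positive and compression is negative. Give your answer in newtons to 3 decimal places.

-2475.946

N=5 nodes, M=7 members, R=3 reactions → 2N=10, M+R=10
member 0 (0-1): L=1.5742, (cx,cy)=(0.3113,0.9503)
member 1 (0-2): L=1.0770, (cx,cy)=(1.0000,0.0000)
member 2 (1-2): L=1.6070, (cx,cy)=(0.3653,-0.9309)
member 3 (1-3): L=1.0977, (cx,cy)=(0.9803,-0.1977)
member 4 (2-3): L=1.3693, (cx,cy)=(0.3571,0.9341)
member 5 (2-4): L=1.0230, (cx,cy)=(1.0000,0.0000)
member 6 (3-4): L=1.3860, (cx,cy)=(0.3853,-0.9228)
solve A·x = −loads:
  F[0-1] = -6320.1588 N (compression)
  F[0-2] = -1530.7032 N (compression)
  F[1-2] = +2484.3409 N (tension)
  F[1-3] = -1810.3543 N (compression)
  F[2-3] = -2475.9460 N (compression)
  F[2-4] = +260.9519 N (tension)
  F[3-4] = -677.3024 N (compression)
  Rx@0 = +3497.9700 N
  Ry@0 = +6006.1859 N
  Ry@4 = +625.0141 N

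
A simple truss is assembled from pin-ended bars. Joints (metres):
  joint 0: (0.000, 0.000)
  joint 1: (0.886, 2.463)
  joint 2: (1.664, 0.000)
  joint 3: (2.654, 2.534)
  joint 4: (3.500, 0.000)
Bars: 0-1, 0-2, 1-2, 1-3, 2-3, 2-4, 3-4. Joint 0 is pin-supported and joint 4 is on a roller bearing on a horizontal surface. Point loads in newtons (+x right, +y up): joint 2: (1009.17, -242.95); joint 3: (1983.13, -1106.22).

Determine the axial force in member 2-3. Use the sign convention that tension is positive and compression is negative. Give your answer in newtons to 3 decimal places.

N=5 nodes, M=7 members, R=3 reactions → 2N=10, M+R=10
member 0 (0-1): L=2.6175, (cx,cy)=(0.3385,0.9410)
member 1 (0-2): L=1.6640, (cx,cy)=(1.0000,0.0000)
member 2 (1-2): L=2.5830, (cx,cy)=(0.3012,-0.9536)
member 3 (1-3): L=1.7694, (cx,cy)=(0.9992,0.0401)
member 4 (2-3): L=2.7205, (cx,cy)=(0.3639,0.9314)
member 5 (2-4): L=1.8360, (cx,cy)=(1.0000,0.0000)
member 6 (3-4): L=2.6715, (cx,cy)=(0.3167,-0.9485)
solve A·x = −loads:
  F[0-1] = +1106.2543 N (tension)
  F[0-2] = +2617.8446 N (tension)
  F[1-2] = -1062.4028 N (compression)
  F[1-3] = +695.0167 N (tension)
  F[2-3] = +1348.4679 N (tension)
  F[2-4] = +797.9651 N (tension)
  F[3-4] = -2519.8081 N (compression)
  Rx@0 = -2992.3000 N
  Ry@0 = -1040.9523 N
  Ry@4 = +2390.1223 N

1348.468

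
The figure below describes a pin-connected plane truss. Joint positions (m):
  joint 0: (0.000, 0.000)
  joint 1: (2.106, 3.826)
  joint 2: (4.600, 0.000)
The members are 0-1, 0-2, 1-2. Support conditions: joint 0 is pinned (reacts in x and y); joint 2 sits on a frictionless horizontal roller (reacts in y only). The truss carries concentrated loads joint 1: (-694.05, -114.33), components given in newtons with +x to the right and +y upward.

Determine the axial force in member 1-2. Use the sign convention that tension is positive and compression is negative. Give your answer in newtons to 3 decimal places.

626.602

N=3 nodes, M=3 members, R=3 reactions → 2N=6, M+R=6
member 0 (0-1): L=4.3673, (cx,cy)=(0.4822,0.8761)
member 1 (0-2): L=4.6000, (cx,cy)=(1.0000,0.0000)
member 2 (1-2): L=4.5671, (cx,cy)=(0.5461,-0.8377)
solve A·x = −loads:
  F[0-1] = -729.7006 N (compression)
  F[0-2] = -342.1756 N (compression)
  F[1-2] = +626.6025 N (tension)
  Rx@0 = +694.0500 N
  Ry@0 = +639.2553 N
  Ry@2 = -524.9253 N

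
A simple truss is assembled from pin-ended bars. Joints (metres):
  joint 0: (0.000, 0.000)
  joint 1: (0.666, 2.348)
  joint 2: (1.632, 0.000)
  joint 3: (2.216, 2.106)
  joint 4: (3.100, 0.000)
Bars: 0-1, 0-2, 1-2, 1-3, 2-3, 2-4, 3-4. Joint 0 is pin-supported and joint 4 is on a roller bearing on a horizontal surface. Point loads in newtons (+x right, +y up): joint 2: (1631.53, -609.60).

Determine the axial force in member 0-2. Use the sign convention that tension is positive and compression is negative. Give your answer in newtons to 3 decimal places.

N=5 nodes, M=7 members, R=3 reactions → 2N=10, M+R=10
member 0 (0-1): L=2.4406, (cx,cy)=(0.2729,0.9620)
member 1 (0-2): L=1.6320, (cx,cy)=(1.0000,0.0000)
member 2 (1-2): L=2.5389, (cx,cy)=(0.3805,-0.9248)
member 3 (1-3): L=1.5688, (cx,cy)=(0.9880,-0.1543)
member 4 (2-3): L=2.1855, (cx,cy)=(0.2672,0.9636)
member 5 (2-4): L=1.4680, (cx,cy)=(1.0000,0.0000)
member 6 (3-4): L=2.2840, (cx,cy)=(0.3870,-0.9221)
solve A·x = −loads:
  F[0-1] = -300.0631 N (compression)
  F[0-2] = +1713.4114 N (tension)
  F[1-2] = +348.3509 N (tension)
  F[1-3] = -217.0170 N (compression)
  F[2-3] = +298.2951 N (tension)
  F[2-4] = +134.7092 N (tension)
  F[3-4] = -348.0508 N (compression)
  Rx@0 = -1631.5300 N
  Ry@0 = +288.6751 N
  Ry@4 = +320.9249 N

1713.411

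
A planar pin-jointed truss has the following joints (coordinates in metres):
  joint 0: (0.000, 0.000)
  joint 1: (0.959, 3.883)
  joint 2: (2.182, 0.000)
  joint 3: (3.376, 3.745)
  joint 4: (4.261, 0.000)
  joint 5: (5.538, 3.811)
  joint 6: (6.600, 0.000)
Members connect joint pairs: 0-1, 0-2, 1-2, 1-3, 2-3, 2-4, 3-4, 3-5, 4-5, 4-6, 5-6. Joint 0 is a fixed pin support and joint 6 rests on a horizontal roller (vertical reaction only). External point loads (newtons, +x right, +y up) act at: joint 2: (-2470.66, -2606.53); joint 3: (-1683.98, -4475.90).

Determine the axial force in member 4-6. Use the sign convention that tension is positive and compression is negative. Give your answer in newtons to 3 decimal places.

N=7 nodes, M=11 members, R=3 reactions → 2N=14, M+R=14
member 0 (0-1): L=3.9997, (cx,cy)=(0.2398,0.9708)
member 1 (0-2): L=2.1820, (cx,cy)=(1.0000,0.0000)
member 2 (1-2): L=4.0710, (cx,cy)=(0.3004,-0.9538)
member 3 (1-3): L=2.4209, (cx,cy)=(0.9984,-0.0570)
member 4 (2-3): L=3.9307, (cx,cy)=(0.3038,0.9527)
member 5 (2-4): L=2.0790, (cx,cy)=(1.0000,0.0000)
member 6 (3-4): L=3.8481, (cx,cy)=(0.2300,-0.9732)
member 7 (3-5): L=2.1630, (cx,cy)=(0.9995,0.0305)
member 8 (4-5): L=4.0193, (cx,cy)=(0.3177,0.9482)
member 9 (4-6): L=2.3390, (cx,cy)=(1.0000,0.0000)
member 10 (5-6): L=3.9562, (cx,cy)=(0.2684,-0.9633)
solve A·x = −loads:
  F[0-1] = -5033.5660 N (compression)
  F[0-2] = -2947.7434 N (compression)
  F[1-2] = +5290.7806 N (tension)
  F[1-3] = -2800.8763 N (compression)
  F[2-3] = -2560.8682 N (compression)
  F[2-4] = +1890.2318 N (tension)
  F[3-4] = -2298.8792 N (compression)
  F[3-5] = -1362.1682 N (compression)
  F[4-5] = +2359.5177 N (tension)
  F[4-6] = +611.8676 N (tension)
  F[5-6] = -2279.3541 N (compression)
  Rx@0 = +4154.6400 N
  Ry@0 = +4886.7358 N
  Ry@6 = +2195.6942 N

611.868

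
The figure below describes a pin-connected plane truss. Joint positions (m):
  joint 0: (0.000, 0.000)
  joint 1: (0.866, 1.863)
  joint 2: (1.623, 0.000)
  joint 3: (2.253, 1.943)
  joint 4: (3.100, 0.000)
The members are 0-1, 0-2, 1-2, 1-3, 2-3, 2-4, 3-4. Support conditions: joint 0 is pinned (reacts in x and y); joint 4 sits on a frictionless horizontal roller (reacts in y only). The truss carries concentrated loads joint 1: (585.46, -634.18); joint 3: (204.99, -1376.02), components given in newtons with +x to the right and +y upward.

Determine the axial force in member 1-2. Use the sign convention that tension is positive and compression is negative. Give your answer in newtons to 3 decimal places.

-342.504

N=5 nodes, M=7 members, R=3 reactions → 2N=10, M+R=10
member 0 (0-1): L=2.0544, (cx,cy)=(0.4215,0.9068)
member 1 (0-2): L=1.6230, (cx,cy)=(1.0000,0.0000)
member 2 (1-2): L=2.0109, (cx,cy)=(0.3764,-0.9264)
member 3 (1-3): L=1.3893, (cx,cy)=(0.9983,0.0576)
member 4 (2-3): L=2.0426, (cx,cy)=(0.3084,0.9512)
member 5 (2-4): L=1.4770, (cx,cy)=(1.0000,0.0000)
member 6 (3-4): L=2.1196, (cx,cy)=(0.3996,-0.9167)
solve A·x = −loads:
  F[0-1] = -388.8967 N (compression)
  F[0-2] = +954.3801 N (tension)
  F[1-2] = -342.5038 N (compression)
  F[1-3] = -621.4879 N (compression)
  F[2-3] = +333.5720 N (tension)
  F[2-4] = +722.5621 N (tension)
  F[3-4] = -1808.1874 N (compression)
  Rx@0 = -790.4500 N
  Ry@0 = +352.6579 N
  Ry@4 = +1657.5421 N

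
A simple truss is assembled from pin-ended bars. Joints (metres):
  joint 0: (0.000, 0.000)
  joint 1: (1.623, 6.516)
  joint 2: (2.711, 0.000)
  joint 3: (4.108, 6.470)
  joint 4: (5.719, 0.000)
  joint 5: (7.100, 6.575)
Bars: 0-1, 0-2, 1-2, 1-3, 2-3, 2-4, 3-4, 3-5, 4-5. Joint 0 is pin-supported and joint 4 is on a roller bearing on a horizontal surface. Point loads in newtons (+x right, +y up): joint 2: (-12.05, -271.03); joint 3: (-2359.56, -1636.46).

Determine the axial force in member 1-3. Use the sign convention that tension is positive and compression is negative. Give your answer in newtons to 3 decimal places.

-1366.172

N=6 nodes, M=9 members, R=3 reactions → 2N=12, M+R=12
member 0 (0-1): L=6.7151, (cx,cy)=(0.2417,0.9704)
member 1 (0-2): L=2.7110, (cx,cy)=(1.0000,0.0000)
member 2 (1-2): L=6.6062, (cx,cy)=(0.1647,-0.9863)
member 3 (1-3): L=2.4854, (cx,cy)=(0.9998,-0.0185)
member 4 (2-3): L=6.6191, (cx,cy)=(0.2111,0.9775)
member 5 (2-4): L=3.0080, (cx,cy)=(1.0000,0.0000)
member 6 (3-4): L=6.6675, (cx,cy)=(0.2416,-0.9704)
member 7 (3-5): L=2.9938, (cx,cy)=(0.9994,0.0351)
member 8 (4-5): L=6.7185, (cx,cy)=(0.2056,0.9786)
solve A·x = −loads:
  F[0-1] = -3372.9405 N (compression)
  F[0-2] = -1556.3886 N (compression)
  F[1-2] = +3343.8873 N (tension)
  F[1-3] = -1366.1721 N (compression)
  F[2-3] = -3096.9578 N (compression)
  F[2-4] = -339.9909 N (compression)
  F[3-4] = +1407.1424 N (tension)
  F[3-5] = -0.0000 N (compression)
  F[4-5] = +0.0000 N (tension)
  Rx@0 = +2371.6100 N
  Ry@0 = +3272.9408 N
  Ry@4 = -1365.4508 N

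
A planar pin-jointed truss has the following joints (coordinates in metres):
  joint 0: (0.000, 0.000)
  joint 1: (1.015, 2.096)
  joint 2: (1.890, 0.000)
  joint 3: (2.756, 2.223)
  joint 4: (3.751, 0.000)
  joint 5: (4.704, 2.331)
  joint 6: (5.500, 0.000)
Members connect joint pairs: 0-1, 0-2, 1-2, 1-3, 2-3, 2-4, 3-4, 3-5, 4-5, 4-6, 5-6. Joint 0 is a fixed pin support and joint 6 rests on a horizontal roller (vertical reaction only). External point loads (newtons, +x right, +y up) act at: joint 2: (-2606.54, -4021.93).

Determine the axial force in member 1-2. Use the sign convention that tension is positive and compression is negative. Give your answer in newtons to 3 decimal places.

N=7 nodes, M=11 members, R=3 reactions → 2N=14, M+R=14
member 0 (0-1): L=2.3288, (cx,cy)=(0.4358,0.9000)
member 1 (0-2): L=1.8900, (cx,cy)=(1.0000,0.0000)
member 2 (1-2): L=2.2713, (cx,cy)=(0.3852,-0.9228)
member 3 (1-3): L=1.7456, (cx,cy)=(0.9973,0.0728)
member 4 (2-3): L=2.3857, (cx,cy)=(0.3630,0.9318)
member 5 (2-4): L=1.8610, (cx,cy)=(1.0000,0.0000)
member 6 (3-4): L=2.4355, (cx,cy)=(0.4085,-0.9127)
member 7 (3-5): L=1.9510, (cx,cy)=(0.9985,0.0554)
member 8 (4-5): L=2.5183, (cx,cy)=(0.3784,0.9256)
member 9 (4-6): L=1.7490, (cx,cy)=(1.0000,0.0000)
member 10 (5-6): L=2.4632, (cx,cy)=(0.3232,-0.9463)
solve A·x = −loads:
  F[0-1] = -2933.0887 N (compression)
  F[0-2] = -1328.1782 N (compression)
  F[1-2] = +2678.0395 N (tension)
  F[1-3] = -2316.1892 N (compression)
  F[2-3] = +1664.0962 N (tension)
  F[2-4] = +1705.9970 N (tension)
  F[3-4] = -1578.6590 N (compression)
  F[3-5] = -1062.6857 N (compression)
  F[4-5] = +1556.6795 N (tension)
  F[4-6] = +471.9592 N (tension)
  F[5-6] = -1460.4432 N (compression)
  Rx@0 = +2606.5400 N
  Ry@0 = +2639.8486 N
  Ry@6 = +1382.0814 N

2678.040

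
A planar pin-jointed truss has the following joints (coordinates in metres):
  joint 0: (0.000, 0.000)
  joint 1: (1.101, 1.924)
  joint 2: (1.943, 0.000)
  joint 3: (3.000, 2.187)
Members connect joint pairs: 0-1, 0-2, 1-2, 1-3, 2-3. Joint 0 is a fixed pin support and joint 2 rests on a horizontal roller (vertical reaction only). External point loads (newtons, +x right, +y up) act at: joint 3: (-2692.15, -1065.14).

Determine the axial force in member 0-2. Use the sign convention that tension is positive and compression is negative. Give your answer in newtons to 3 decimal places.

N=4 nodes, M=5 members, R=3 reactions → 2N=8, M+R=8
member 0 (0-1): L=2.2167, (cx,cy)=(0.4967,0.8679)
member 1 (0-2): L=1.9430, (cx,cy)=(1.0000,0.0000)
member 2 (1-2): L=2.1002, (cx,cy)=(0.4009,-0.9161)
member 3 (1-3): L=1.9171, (cx,cy)=(0.9905,0.1372)
member 4 (2-3): L=2.4290, (cx,cy)=(0.4352,0.9004)
solve A·x = −loads:
  F[0-1] = -2823.6902 N (compression)
  F[0-2] = -1289.6986 N (compression)
  F[1-2] = +2322.4235 N (tension)
  F[1-3] = -2355.8277 N (compression)
  F[2-3] = -824.0696 N (compression)
  Rx@0 = +2692.1500 N
  Ry@0 = +2450.7870 N
  Ry@2 = -1385.6470 N

-1289.699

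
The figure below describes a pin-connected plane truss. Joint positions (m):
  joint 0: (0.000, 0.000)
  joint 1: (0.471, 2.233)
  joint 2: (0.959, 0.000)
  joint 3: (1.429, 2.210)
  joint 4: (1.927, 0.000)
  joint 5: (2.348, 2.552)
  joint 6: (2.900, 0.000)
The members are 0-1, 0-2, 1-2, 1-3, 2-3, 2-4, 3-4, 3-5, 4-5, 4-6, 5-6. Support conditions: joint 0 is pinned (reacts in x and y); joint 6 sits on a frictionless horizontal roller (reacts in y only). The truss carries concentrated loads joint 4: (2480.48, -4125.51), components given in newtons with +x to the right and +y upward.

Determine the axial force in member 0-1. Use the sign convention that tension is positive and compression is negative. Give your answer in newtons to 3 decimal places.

-1414.636

N=7 nodes, M=11 members, R=3 reactions → 2N=14, M+R=14
member 0 (0-1): L=2.2821, (cx,cy)=(0.2064,0.9785)
member 1 (0-2): L=0.9590, (cx,cy)=(1.0000,0.0000)
member 2 (1-2): L=2.2857, (cx,cy)=(0.2135,-0.9769)
member 3 (1-3): L=0.9583, (cx,cy)=(0.9997,-0.0240)
member 4 (2-3): L=2.2594, (cx,cy)=(0.2080,0.9781)
member 5 (2-4): L=0.9680, (cx,cy)=(1.0000,0.0000)
member 6 (3-4): L=2.2654, (cx,cy)=(0.2198,-0.9755)
member 7 (3-5): L=0.9806, (cx,cy)=(0.9372,0.3488)
member 8 (4-5): L=2.5865, (cx,cy)=(0.1628,0.9867)
member 9 (4-6): L=0.9730, (cx,cy)=(1.0000,0.0000)
member 10 (5-6): L=2.6110, (cx,cy)=(0.2114,-0.9774)
solve A·x = −loads:
  F[0-1] = -1414.6359 N (compression)
  F[0-2] = +2772.4409 N (tension)
  F[1-2] = +1431.5342 N (tension)
  F[1-3] = -597.7673 N (compression)
  F[2-3] = -1429.8038 N (compression)
  F[2-4] = +3375.4994 N (tension)
  F[3-4] = +994.0964 N (tension)
  F[3-5] = -1188.1577 N (compression)
  F[4-5] = +3198.3832 N (tension)
  F[4-6] = +592.9523 N (tension)
  F[5-6] = -2804.7253 N (compression)
  Rx@0 = -2480.4800 N
  Ry@0 = +1384.1797 N
  Ry@6 = +2741.3303 N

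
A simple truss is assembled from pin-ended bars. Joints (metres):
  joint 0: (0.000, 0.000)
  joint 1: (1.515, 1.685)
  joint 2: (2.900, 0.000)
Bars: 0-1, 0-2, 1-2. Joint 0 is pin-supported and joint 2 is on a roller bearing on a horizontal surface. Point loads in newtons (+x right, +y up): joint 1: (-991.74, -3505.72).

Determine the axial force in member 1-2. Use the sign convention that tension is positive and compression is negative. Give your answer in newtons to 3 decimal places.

N=3 nodes, M=3 members, R=3 reactions → 2N=6, M+R=6
member 0 (0-1): L=2.2659, (cx,cy)=(0.6686,0.7436)
member 1 (0-2): L=2.9000, (cx,cy)=(1.0000,0.0000)
member 2 (1-2): L=2.1812, (cx,cy)=(0.6350,-0.7725)
solve A·x = −loads:
  F[0-1] = -3026.4233 N (compression)
  F[0-2] = +1031.7234 N (tension)
  F[1-2] = -1624.8026 N (compression)
  Rx@0 = +991.7400 N
  Ry@0 = +2250.5187 N
  Ry@2 = +1255.2013 N

-1624.803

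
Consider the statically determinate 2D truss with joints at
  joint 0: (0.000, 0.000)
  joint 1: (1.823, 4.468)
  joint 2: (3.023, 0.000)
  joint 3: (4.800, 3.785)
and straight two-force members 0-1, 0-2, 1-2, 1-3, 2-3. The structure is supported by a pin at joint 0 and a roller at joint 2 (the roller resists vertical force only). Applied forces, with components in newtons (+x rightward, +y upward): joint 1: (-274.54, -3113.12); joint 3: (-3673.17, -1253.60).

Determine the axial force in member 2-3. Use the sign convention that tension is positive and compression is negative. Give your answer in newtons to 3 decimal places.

N=4 nodes, M=5 members, R=3 reactions → 2N=8, M+R=8
member 0 (0-1): L=4.8256, (cx,cy)=(0.3778,0.9259)
member 1 (0-2): L=3.0230, (cx,cy)=(1.0000,0.0000)
member 2 (1-2): L=4.6263, (cx,cy)=(0.2594,-0.9658)
member 3 (1-3): L=3.0543, (cx,cy)=(0.9747,-0.2236)
member 4 (2-3): L=4.1814, (cx,cy)=(0.4250,0.9052)
solve A·x = −loads:
  F[0-1] = -5944.1869 N (compression)
  F[0-2] = -1702.1308 N (compression)
  F[1-2] = +3136.8188 N (tension)
  F[1-3] = -2857.0283 N (compression)
  F[2-3] = -2090.6656 N (compression)
  Rx@0 = +3947.7100 N
  Ry@0 = +5503.7016 N
  Ry@2 = -1136.9816 N

-2090.666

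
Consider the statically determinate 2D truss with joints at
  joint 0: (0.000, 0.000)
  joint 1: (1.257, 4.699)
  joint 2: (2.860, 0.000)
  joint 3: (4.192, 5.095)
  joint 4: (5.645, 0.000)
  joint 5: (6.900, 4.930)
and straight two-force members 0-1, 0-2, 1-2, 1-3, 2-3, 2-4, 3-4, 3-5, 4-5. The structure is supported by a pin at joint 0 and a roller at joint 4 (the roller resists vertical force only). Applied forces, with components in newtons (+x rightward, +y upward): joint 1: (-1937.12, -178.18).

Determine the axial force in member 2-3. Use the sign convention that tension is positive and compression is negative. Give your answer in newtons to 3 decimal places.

N=6 nodes, M=9 members, R=3 reactions → 2N=12, M+R=12
member 0 (0-1): L=4.8642, (cx,cy)=(0.2584,0.9660)
member 1 (0-2): L=2.8600, (cx,cy)=(1.0000,0.0000)
member 2 (1-2): L=4.9649, (cx,cy)=(0.3229,-0.9464)
member 3 (1-3): L=2.9616, (cx,cy)=(0.9910,0.1337)
member 4 (2-3): L=5.2662, (cx,cy)=(0.2529,0.9675)
member 5 (2-4): L=2.7850, (cx,cy)=(1.0000,0.0000)
member 6 (3-4): L=5.2981, (cx,cy)=(0.2742,-0.9617)
member 7 (3-5): L=2.7130, (cx,cy)=(0.9981,-0.0608)
member 8 (4-5): L=5.0872, (cx,cy)=(0.2467,0.9691)
solve A·x = −loads:
  F[0-1] = -1812.5642 N (compression)
  F[0-2] = -1468.7217 N (compression)
  F[1-2] = +1788.8589 N (tension)
  F[1-3] = +899.2336 N (tension)
  F[2-3] = -1749.9571 N (compression)
  F[2-4] = -448.5385 N (compression)
  F[3-4] = +1635.5249 N (tension)
  F[3-5] = +0.0000 N (tension)
  F[4-5] = -0.0000 N (compression)
  Rx@0 = +1937.1200 N
  Ry@0 = +1750.9975 N
  Ry@4 = -1572.8175 N

-1749.957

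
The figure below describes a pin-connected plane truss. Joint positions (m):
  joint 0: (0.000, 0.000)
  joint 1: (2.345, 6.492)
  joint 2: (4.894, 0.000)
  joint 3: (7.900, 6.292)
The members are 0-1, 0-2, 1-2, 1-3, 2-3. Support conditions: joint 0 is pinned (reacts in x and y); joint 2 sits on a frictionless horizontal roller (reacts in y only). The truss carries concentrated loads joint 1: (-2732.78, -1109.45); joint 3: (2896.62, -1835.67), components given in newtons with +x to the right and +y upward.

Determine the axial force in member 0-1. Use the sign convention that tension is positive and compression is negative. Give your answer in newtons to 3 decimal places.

689.641

N=4 nodes, M=5 members, R=3 reactions → 2N=8, M+R=8
member 0 (0-1): L=6.9025, (cx,cy)=(0.3397,0.9405)
member 1 (0-2): L=4.8940, (cx,cy)=(1.0000,0.0000)
member 2 (1-2): L=6.9745, (cx,cy)=(0.3655,-0.9308)
member 3 (1-3): L=5.5586, (cx,cy)=(0.9994,-0.0360)
member 4 (2-3): L=6.9732, (cx,cy)=(0.4311,0.9023)
solve A·x = −loads:
  F[0-1] = +689.6408 N (tension)
  F[0-2] = -70.4516 N (compression)
  F[1-2] = -2032.2262 N (compression)
  F[1-3] = +3712.2030 N (tension)
  F[2-3] = -1886.3770 N (compression)
  Rx@0 = -163.8400 N
  Ry@0 = -648.6231 N
  Ry@2 = +3593.7431 N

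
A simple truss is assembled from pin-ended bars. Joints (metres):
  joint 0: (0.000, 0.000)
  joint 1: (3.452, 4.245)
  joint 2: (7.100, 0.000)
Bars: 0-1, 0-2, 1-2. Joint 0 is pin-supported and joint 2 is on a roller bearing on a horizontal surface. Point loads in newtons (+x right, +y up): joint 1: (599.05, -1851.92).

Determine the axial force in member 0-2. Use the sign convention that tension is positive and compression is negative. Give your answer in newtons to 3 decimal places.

N=3 nodes, M=3 members, R=3 reactions → 2N=6, M+R=6
member 0 (0-1): L=5.4714, (cx,cy)=(0.6309,0.7759)
member 1 (0-2): L=7.1000, (cx,cy)=(1.0000,0.0000)
member 2 (1-2): L=5.5971, (cx,cy)=(0.6518,-0.7584)
solve A·x = −loads:
  F[0-1] = -764.7824 N (compression)
  F[0-2] = +1081.5634 N (tension)
  F[1-2] = -1659.4455 N (compression)
  Rx@0 = -599.0500 N
  Ry@0 = +593.3573 N
  Ry@2 = +1258.5627 N

1081.563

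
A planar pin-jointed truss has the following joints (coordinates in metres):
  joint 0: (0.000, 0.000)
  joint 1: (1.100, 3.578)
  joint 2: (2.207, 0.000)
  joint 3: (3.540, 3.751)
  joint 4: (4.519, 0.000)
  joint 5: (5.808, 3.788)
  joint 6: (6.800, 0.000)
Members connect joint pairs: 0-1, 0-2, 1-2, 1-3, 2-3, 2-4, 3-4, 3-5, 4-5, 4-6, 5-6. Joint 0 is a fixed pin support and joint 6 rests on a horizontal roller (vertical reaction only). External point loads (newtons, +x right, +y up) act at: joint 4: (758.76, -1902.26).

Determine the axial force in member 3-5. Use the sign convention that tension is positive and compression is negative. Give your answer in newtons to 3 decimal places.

-765.586

N=7 nodes, M=11 members, R=3 reactions → 2N=14, M+R=14
member 0 (0-1): L=3.7433, (cx,cy)=(0.2939,0.9558)
member 1 (0-2): L=2.2070, (cx,cy)=(1.0000,0.0000)
member 2 (1-2): L=3.7453, (cx,cy)=(0.2956,-0.9553)
member 3 (1-3): L=2.4461, (cx,cy)=(0.9975,0.0707)
member 4 (2-3): L=3.9808, (cx,cy)=(0.3349,0.9423)
member 5 (2-4): L=2.3120, (cx,cy)=(1.0000,0.0000)
member 6 (3-4): L=3.8767, (cx,cy)=(0.2525,-0.9676)
member 7 (3-5): L=2.2683, (cx,cy)=(0.9999,0.0163)
member 8 (4-5): L=4.0013, (cx,cy)=(0.3221,0.9467)
member 9 (4-6): L=2.2810, (cx,cy)=(1.0000,0.0000)
member 10 (5-6): L=3.9157, (cx,cy)=(0.2533,-0.9674)
solve A·x = −loads:
  F[0-1] = -667.5707 N (compression)
  F[0-2] = +954.9327 N (tension)
  F[1-2] = +639.3541 N (tension)
  F[1-3] = -386.1120 N (compression)
  F[2-3] = -648.2106 N (compression)
  F[2-4] = +1360.9624 N (tension)
  F[3-4] = +646.5653 N (tension)
  F[3-5] = -765.5861 N (compression)
  F[4-5] = +1348.5419 N (tension)
  F[4-6] = +331.0587 N (tension)
  F[5-6] = -1306.7936 N (compression)
  Rx@0 = -758.7600 N
  Ry@0 = +638.0963 N
  Ry@6 = +1264.1637 N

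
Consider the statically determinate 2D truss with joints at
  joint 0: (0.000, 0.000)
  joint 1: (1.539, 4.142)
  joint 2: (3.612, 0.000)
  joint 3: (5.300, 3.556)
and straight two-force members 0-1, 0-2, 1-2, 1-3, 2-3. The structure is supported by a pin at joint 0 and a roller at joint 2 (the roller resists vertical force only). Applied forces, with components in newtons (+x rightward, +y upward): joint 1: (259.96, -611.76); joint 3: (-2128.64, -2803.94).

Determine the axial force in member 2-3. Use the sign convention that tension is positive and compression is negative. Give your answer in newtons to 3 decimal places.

-3231.909

N=4 nodes, M=5 members, R=3 reactions → 2N=8, M+R=8
member 0 (0-1): L=4.4187, (cx,cy)=(0.3483,0.9374)
member 1 (0-2): L=3.6120, (cx,cy)=(1.0000,0.0000)
member 2 (1-2): L=4.6318, (cx,cy)=(0.4476,-0.8943)
member 3 (1-3): L=3.8064, (cx,cy)=(0.9881,-0.1540)
member 4 (2-3): L=3.9363, (cx,cy)=(0.4288,0.9034)
solve A·x = −loads:
  F[0-1] = -894.2601 N (compression)
  F[0-2] = -1557.2141 N (compression)
  F[1-2] = +382.6949 N (tension)
  F[1-3] = -751.6655 N (compression)
  F[2-3] = -3231.9089 N (compression)
  Rx@0 = +1868.6800 N
  Ry@0 = +838.2661 N
  Ry@2 = +2577.4339 N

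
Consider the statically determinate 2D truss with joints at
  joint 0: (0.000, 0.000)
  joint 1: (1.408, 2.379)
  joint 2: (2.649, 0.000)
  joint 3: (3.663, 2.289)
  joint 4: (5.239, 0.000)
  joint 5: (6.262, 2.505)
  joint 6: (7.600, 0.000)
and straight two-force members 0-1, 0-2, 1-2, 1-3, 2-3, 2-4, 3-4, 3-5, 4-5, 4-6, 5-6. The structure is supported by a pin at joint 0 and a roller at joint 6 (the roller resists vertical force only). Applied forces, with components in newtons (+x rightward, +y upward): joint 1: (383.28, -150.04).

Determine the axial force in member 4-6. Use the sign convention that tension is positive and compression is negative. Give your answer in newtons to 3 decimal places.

N=7 nodes, M=11 members, R=3 reactions → 2N=14, M+R=14
member 0 (0-1): L=2.7644, (cx,cy)=(0.5093,0.8606)
member 1 (0-2): L=2.6490, (cx,cy)=(1.0000,0.0000)
member 2 (1-2): L=2.6832, (cx,cy)=(0.4625,-0.8866)
member 3 (1-3): L=2.2568, (cx,cy)=(0.9992,-0.0399)
member 4 (2-3): L=2.5035, (cx,cy)=(0.4050,0.9143)
member 5 (2-4): L=2.5900, (cx,cy)=(1.0000,0.0000)
member 6 (3-4): L=2.7791, (cx,cy)=(0.5671,-0.8237)
member 7 (3-5): L=2.6080, (cx,cy)=(0.9966,0.0828)
member 8 (4-5): L=2.7058, (cx,cy)=(0.3781,0.9258)
member 9 (4-6): L=2.3610, (cx,cy)=(1.0000,0.0000)
member 10 (5-6): L=2.8399, (cx,cy)=(0.4711,-0.8821)
solve A·x = −loads:
  F[0-1] = -2.6336 N (compression)
  F[0-2] = +384.6214 N (tension)
  F[1-2] = -152.5330 N (compression)
  F[1-3] = -314.3245 N (compression)
  F[2-3] = +147.9140 N (tension)
  F[2-4] = +254.1654 N (tension)
  F[3-4] = -193.9598 N (compression)
  F[3-5] = -144.6691 N (compression)
  F[4-5] = +172.5639 N (tension)
  F[4-6] = +78.9306 N (tension)
  F[5-6] = -167.5323 N (compression)
  Rx@0 = -383.2800 N
  Ry@0 = +2.2664 N
  Ry@6 = +147.7736 N

78.931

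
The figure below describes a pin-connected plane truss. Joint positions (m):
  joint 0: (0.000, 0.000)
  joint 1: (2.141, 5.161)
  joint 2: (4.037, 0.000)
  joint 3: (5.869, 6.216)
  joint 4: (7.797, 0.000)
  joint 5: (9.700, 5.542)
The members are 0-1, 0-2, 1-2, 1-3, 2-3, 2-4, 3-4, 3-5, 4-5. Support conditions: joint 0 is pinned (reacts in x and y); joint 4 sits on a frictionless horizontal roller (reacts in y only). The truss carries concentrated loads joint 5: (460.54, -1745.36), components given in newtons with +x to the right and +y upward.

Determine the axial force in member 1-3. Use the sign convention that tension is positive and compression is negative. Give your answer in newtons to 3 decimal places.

554.735

N=6 nodes, M=9 members, R=3 reactions → 2N=12, M+R=12
member 0 (0-1): L=5.5875, (cx,cy)=(0.3832,0.9237)
member 1 (0-2): L=4.0370, (cx,cy)=(1.0000,0.0000)
member 2 (1-2): L=5.4982, (cx,cy)=(0.3448,-0.9387)
member 3 (1-3): L=3.8744, (cx,cy)=(0.9622,0.2723)
member 4 (2-3): L=6.4803, (cx,cy)=(0.2827,0.9592)
member 5 (2-4): L=3.7600, (cx,cy)=(1.0000,0.0000)
member 6 (3-4): L=6.5081, (cx,cy)=(0.2962,-0.9551)
member 7 (3-5): L=3.8898, (cx,cy)=(0.9849,-0.1733)
member 8 (4-5): L=5.8596, (cx,cy)=(0.3248,0.9458)
solve A·x = −loads:
  F[0-1] = +815.5824 N (tension)
  F[0-2] = +148.0260 N (tension)
  F[1-2] = -641.6342 N (compression)
  F[1-3] = +554.7354 N (tension)
  F[2-3] = +627.8909 N (tension)
  F[2-4] = -250.7386 N (compression)
  F[3-4] = -972.8426 N (compression)
  F[3-5] = +1014.8282 N (tension)
  F[4-5] = -1659.4707 N (compression)
  Rx@0 = -460.5400 N
  Ry@0 = -753.3324 N
  Ry@4 = +2498.6924 N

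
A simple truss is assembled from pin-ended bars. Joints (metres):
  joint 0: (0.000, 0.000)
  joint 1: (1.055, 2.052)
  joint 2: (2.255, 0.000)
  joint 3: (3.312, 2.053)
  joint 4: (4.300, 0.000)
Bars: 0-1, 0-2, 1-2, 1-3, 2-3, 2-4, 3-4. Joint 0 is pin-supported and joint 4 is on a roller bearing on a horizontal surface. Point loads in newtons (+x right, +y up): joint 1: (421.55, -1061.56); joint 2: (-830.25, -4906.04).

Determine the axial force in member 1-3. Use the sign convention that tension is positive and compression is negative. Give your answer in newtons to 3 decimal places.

-3023.304

N=5 nodes, M=7 members, R=3 reactions → 2N=10, M+R=10
member 0 (0-1): L=2.3073, (cx,cy)=(0.4572,0.8893)
member 1 (0-2): L=2.2550, (cx,cy)=(1.0000,0.0000)
member 2 (1-2): L=2.3771, (cx,cy)=(0.5048,-0.8632)
member 3 (1-3): L=2.2570, (cx,cy)=(1.0000,0.0004)
member 4 (2-3): L=2.3091, (cx,cy)=(0.4577,0.8891)
member 5 (2-4): L=2.0450, (cx,cy)=(1.0000,0.0000)
member 6 (3-4): L=2.2784, (cx,cy)=(0.4336,-0.9011)
solve A·x = −loads:
  F[0-1] = -3298.1208 N (compression)
  F[0-2] = +1099.3337 N (tension)
  F[1-2] = +2166.5879 N (tension)
  F[1-3] = -3023.3043 N (compression)
  F[2-3] = +3414.5111 N (tension)
  F[2-4] = +1460.3144 N (tension)
  F[3-4] = -3367.5416 N (compression)
  Rx@0 = +408.7000 N
  Ry@0 = +2933.1613 N
  Ry@4 = +3034.4387 N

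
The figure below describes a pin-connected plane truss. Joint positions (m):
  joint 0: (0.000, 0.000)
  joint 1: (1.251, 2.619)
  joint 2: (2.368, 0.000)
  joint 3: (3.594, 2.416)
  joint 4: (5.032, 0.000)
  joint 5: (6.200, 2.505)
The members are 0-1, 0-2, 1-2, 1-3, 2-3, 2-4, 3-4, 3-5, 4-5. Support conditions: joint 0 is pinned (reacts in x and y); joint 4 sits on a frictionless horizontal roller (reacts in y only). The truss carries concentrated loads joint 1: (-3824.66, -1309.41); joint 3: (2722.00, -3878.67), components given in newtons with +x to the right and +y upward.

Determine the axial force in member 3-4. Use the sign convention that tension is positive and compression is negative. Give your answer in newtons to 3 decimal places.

N=6 nodes, M=9 members, R=3 reactions → 2N=12, M+R=12
member 0 (0-1): L=2.9024, (cx,cy)=(0.4310,0.9023)
member 1 (0-2): L=2.3680, (cx,cy)=(1.0000,0.0000)
member 2 (1-2): L=2.8473, (cx,cy)=(0.3923,-0.9198)
member 3 (1-3): L=2.3518, (cx,cy)=(0.9963,-0.0863)
member 4 (2-3): L=2.7093, (cx,cy)=(0.4525,0.8918)
member 5 (2-4): L=2.6640, (cx,cy)=(1.0000,0.0000)
member 6 (3-4): L=2.8116, (cx,cy)=(0.5115,-0.8593)
member 7 (3-5): L=2.6075, (cx,cy)=(0.9994,0.0341)
member 8 (4-5): L=2.7639, (cx,cy)=(0.4226,0.9063)
solve A·x = −loads:
  F[0-1] = -3076.4336 N (compression)
  F[0-2] = +223.3338 N (tension)
  F[1-2] = +1411.2015 N (tension)
  F[1-3] = +1952.3274 N (tension)
  F[2-3] = -1455.6383 N (compression)
  F[2-4] = +1435.6660 N (tension)
  F[3-4] = -2807.0019 N (compression)
  F[3-5] = +0.0000 N (tension)
  F[4-5] = -0.0000 N (compression)
  Rx@0 = +1102.6600 N
  Ry@0 = +2776.0014 N
  Ry@4 = +2412.0786 N

-2807.002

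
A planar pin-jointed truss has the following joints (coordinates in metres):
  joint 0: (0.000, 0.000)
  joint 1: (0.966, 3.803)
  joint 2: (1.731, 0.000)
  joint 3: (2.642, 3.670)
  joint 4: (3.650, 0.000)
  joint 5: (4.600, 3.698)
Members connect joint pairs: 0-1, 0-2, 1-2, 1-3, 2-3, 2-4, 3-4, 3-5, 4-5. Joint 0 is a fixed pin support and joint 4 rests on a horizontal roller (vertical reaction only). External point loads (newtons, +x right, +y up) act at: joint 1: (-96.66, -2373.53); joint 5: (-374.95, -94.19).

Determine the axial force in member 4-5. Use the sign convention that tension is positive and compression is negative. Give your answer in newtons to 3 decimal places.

N=6 nodes, M=9 members, R=3 reactions → 2N=12, M+R=12
member 0 (0-1): L=3.9238, (cx,cy)=(0.2462,0.9692)
member 1 (0-2): L=1.7310, (cx,cy)=(1.0000,0.0000)
member 2 (1-2): L=3.8792, (cx,cy)=(0.1972,-0.9804)
member 3 (1-3): L=1.6813, (cx,cy)=(0.9969,-0.0791)
member 4 (2-3): L=3.7814, (cx,cy)=(0.2409,0.9705)
member 5 (2-4): L=1.9190, (cx,cy)=(1.0000,0.0000)
member 6 (3-4): L=3.8059, (cx,cy)=(0.2649,-0.9643)
member 7 (3-5): L=1.9582, (cx,cy)=(0.9999,0.0143)
member 8 (4-5): L=3.8181, (cx,cy)=(0.2488,0.9686)
solve A·x = −loads:
  F[0-1] = -2271.3443 N (compression)
  F[0-2] = +87.5764 N (tension)
  F[1-2] = -140.3435 N (compression)
  F[1-3] = -436.2168 N (compression)
  F[2-3] = +141.7630 N (tension)
  F[2-4] = +25.7466 N (tension)
  F[3-4] = -183.6892 N (compression)
  F[3-5] = -352.0823 N (compression)
  F[4-5] = -92.0506 N (compression)
  Rx@0 = +471.6100 N
  Ry@0 = +2201.4348 N
  Ry@4 = +266.2852 N

-92.051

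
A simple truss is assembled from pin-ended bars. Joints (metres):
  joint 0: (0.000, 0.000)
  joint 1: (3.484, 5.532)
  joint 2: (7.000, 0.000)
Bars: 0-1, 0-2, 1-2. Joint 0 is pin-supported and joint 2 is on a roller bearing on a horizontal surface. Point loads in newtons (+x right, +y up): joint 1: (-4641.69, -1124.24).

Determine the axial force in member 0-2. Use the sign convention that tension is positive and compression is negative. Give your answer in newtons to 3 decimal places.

N=3 nodes, M=3 members, R=3 reactions → 2N=6, M+R=6
member 0 (0-1): L=6.5377, (cx,cy)=(0.5329,0.8462)
member 1 (0-2): L=7.0000, (cx,cy)=(1.0000,0.0000)
member 2 (1-2): L=6.5548, (cx,cy)=(0.5364,-0.8440)
solve A·x = −loads:
  F[0-1] = -5002.4739 N (compression)
  F[0-2] = -1975.8185 N (compression)
  F[1-2] = +3683.4688 N (tension)
  Rx@0 = +4641.6900 N
  Ry@0 = +4232.9510 N
  Ry@2 = -3108.7110 N

-1975.818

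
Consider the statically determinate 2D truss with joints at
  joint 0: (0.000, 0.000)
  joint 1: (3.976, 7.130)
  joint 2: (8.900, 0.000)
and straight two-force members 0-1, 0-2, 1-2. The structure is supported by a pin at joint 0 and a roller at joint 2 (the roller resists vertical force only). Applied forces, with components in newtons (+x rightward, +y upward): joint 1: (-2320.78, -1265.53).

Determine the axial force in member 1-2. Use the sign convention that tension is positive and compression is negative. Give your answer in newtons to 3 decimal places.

1572.425

N=3 nodes, M=3 members, R=3 reactions → 2N=6, M+R=6
member 0 (0-1): L=8.1637, (cx,cy)=(0.4870,0.8734)
member 1 (0-2): L=8.9000, (cx,cy)=(1.0000,0.0000)
member 2 (1-2): L=8.6650, (cx,cy)=(0.5683,-0.8228)
solve A·x = −loads:
  F[0-1] = -2930.4440 N (compression)
  F[0-2] = -893.5484 N (compression)
  F[1-2] = +1572.4248 N (tension)
  Rx@0 = +2320.7800 N
  Ry@0 = +2559.3968 N
  Ry@2 = -1293.8668 N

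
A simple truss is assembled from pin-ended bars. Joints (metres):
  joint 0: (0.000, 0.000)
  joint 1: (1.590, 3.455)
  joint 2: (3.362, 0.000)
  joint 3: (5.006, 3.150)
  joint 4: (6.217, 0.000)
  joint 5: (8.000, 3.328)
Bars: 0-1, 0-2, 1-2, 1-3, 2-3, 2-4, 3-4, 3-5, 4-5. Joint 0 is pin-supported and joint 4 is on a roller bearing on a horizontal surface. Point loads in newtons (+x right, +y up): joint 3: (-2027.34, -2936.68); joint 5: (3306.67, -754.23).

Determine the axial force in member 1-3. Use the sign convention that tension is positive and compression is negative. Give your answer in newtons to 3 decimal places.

396.385

N=6 nodes, M=9 members, R=3 reactions → 2N=12, M+R=12
member 0 (0-1): L=3.8033, (cx,cy)=(0.4181,0.9084)
member 1 (0-2): L=3.3620, (cx,cy)=(1.0000,0.0000)
member 2 (1-2): L=3.8829, (cx,cy)=(0.4564,-0.8898)
member 3 (1-3): L=3.4296, (cx,cy)=(0.9960,-0.0889)
member 4 (2-3): L=3.5532, (cx,cy)=(0.4627,0.8865)
member 5 (2-4): L=2.8550, (cx,cy)=(1.0000,0.0000)
member 6 (3-4): L=3.3748, (cx,cy)=(0.3588,-0.9334)
member 7 (3-5): L=2.9993, (cx,cy)=(0.9982,0.0593)
member 8 (4-5): L=3.7755, (cx,cy)=(0.4723,0.8815)
solve A·x = −loads:
  F[0-1] = +426.1860 N (tension)
  F[0-2] = +1101.1598 N (tension)
  F[1-2] = -474.7238 N (compression)
  F[1-3] = +396.3851 N (tension)
  F[2-3] = +476.4756 N (tension)
  F[2-4] = +664.0591 N (tension)
  F[3-4] = -3316.8721 N (compression)
  F[3-5] = +3839.6053 N (tension)
  F[4-5] = -1114.1698 N (compression)
  Rx@0 = -1279.3300 N
  Ry@0 = -387.1561 N
  Ry@4 = +4078.0661 N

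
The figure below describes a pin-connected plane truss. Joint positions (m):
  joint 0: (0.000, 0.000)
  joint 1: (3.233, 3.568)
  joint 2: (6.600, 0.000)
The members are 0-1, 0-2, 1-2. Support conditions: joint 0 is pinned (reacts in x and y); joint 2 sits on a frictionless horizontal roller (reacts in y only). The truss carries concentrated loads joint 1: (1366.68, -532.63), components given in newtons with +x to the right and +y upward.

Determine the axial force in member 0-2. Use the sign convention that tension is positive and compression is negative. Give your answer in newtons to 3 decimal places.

943.424

N=3 nodes, M=3 members, R=3 reactions → 2N=6, M+R=6
member 0 (0-1): L=4.8149, (cx,cy)=(0.6715,0.7410)
member 1 (0-2): L=6.6000, (cx,cy)=(1.0000,0.0000)
member 2 (1-2): L=4.9058, (cx,cy)=(0.6863,-0.7273)
solve A·x = −loads:
  F[0-1] = +630.3497 N (tension)
  F[0-2] = +943.4239 N (tension)
  F[1-2] = -1374.6038 N (compression)
  Rx@0 = -1366.6800 N
  Ry@0 = -467.1135 N
  Ry@2 = +999.7435 N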